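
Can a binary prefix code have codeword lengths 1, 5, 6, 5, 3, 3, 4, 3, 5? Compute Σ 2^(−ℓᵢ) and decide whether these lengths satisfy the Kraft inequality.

With common denominator 2^6 = 64: Σ 2^(−ℓᵢ) = 32/64 + 2/64 + 1/64 + 2/64 + 8/64 + 8/64 + 4/64 + 8/64 + 2/64 = 67/64 = 1.046875.
Kraft's inequality requires Σ ≤ 1; here Σ = 1.046875 > 1, so no such prefix code exists.

1.046875; no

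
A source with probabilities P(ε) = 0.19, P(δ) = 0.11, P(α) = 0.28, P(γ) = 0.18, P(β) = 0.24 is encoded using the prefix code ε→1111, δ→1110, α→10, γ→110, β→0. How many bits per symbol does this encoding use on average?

L̄ = Σ pᵢ·ℓᵢ = 0.19·4 + 0.11·4 + 0.28·2 + 0.18·3 + 0.24·1 = 2.54 bits/symbol.

2.54 bits/symbol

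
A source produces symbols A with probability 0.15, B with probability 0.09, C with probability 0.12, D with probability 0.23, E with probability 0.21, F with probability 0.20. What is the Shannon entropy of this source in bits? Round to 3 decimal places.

H = −Σ pᵢ log₂ pᵢ.
−0.15·log₂(0.15) = 0.4105
−0.09·log₂(0.09) = 0.3127
−0.12·log₂(0.12) = 0.3671
−0.23·log₂(0.23) = 0.4877
−0.21·log₂(0.21) = 0.4728
−0.20·log₂(0.20) = 0.4644
Sum ≈ 2.5151 → 2.515 bits.

2.515 bits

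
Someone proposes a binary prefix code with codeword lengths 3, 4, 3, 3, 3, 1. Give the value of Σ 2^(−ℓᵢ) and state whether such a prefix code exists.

With common denominator 2^4 = 16: Σ 2^(−ℓᵢ) = 2/16 + 1/16 + 2/16 + 2/16 + 2/16 + 8/16 = 17/16 = 1.0625.
Kraft's inequality requires Σ ≤ 1; here Σ = 1.0625 > 1, so no such prefix code exists.

1.0625; no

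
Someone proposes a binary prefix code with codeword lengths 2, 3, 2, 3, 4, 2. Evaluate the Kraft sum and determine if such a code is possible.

With common denominator 2^4 = 16: Σ 2^(−ℓᵢ) = 4/16 + 2/16 + 4/16 + 2/16 + 1/16 + 4/16 = 17/16 = 1.0625.
Kraft's inequality requires Σ ≤ 1; here Σ = 1.0625 > 1, so no such prefix code exists.

1.0625; no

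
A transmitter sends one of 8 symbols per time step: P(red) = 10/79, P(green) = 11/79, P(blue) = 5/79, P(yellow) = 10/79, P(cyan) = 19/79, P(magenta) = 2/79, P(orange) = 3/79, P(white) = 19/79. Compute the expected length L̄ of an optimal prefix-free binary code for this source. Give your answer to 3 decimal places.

2.709 bits/symbol

Repeatedly combine the two least-probable nodes; the expected code length is the sum of the merged weights.
merge 2/79 + 3/79 → 5/79
merge 5/79 + 5/79 → 10/79
merge 10/79 + 10/79 → 20/79
merge 10/79 + 11/79 → 21/79
merge 19/79 + 19/79 → 38/79
merge 20/79 + 21/79 → 41/79
merge 38/79 + 41/79 → 1
L = 5/79 + 10/79 + 20/79 + 21/79 + 38/79 + 41/79 + 1 = 214/79 ≈ 2.709 bits/symbol.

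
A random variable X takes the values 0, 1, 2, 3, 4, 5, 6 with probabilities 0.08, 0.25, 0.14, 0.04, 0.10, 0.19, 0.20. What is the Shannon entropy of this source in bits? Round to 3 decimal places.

H = −Σ pᵢ log₂ pᵢ.
−0.08·log₂(0.08) = 0.2915
−0.25·log₂(0.25) = 0.5000
−0.14·log₂(0.14) = 0.3971
−0.04·log₂(0.04) = 0.1858
−0.10·log₂(0.10) = 0.3322
−0.19·log₂(0.19) = 0.4552
−0.20·log₂(0.20) = 0.4644
Sum ≈ 2.6262 → 2.626 bits.

2.626 bits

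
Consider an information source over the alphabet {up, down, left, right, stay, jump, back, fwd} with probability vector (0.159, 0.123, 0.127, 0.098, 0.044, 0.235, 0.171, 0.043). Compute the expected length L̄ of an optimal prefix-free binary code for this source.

2.852 bits/symbol

Repeatedly combine the two least-probable nodes; the expected code length is the sum of the merged weights.
merge 43/1000 + 11/250 → 87/1000
merge 87/1000 + 49/500 → 37/200
merge 123/1000 + 127/1000 → 1/4
merge 159/1000 + 171/1000 → 33/100
merge 37/200 + 47/200 → 21/50
merge 1/4 + 33/100 → 29/50
merge 21/50 + 29/50 → 1
L = 87/1000 + 37/200 + 1/4 + 33/100 + 21/50 + 29/50 + 1 = 713/250 = 2.852 bits/symbol.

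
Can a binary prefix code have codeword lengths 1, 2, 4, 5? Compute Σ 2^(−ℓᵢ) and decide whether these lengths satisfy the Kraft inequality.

0.84375; yes

With common denominator 2^5 = 32: Σ 2^(−ℓᵢ) = 16/32 + 8/32 + 2/32 + 1/32 = 27/32 = 0.84375.
Kraft's inequality requires Σ ≤ 1; here Σ = 0.84375 ≤ 1, so such a prefix code exists.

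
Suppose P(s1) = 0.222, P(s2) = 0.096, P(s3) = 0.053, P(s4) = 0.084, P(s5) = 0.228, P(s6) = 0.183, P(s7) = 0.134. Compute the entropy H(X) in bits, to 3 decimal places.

2.655 bits

H = −Σ pᵢ log₂ pᵢ.
−0.222·log₂(0.222) = 0.4820
−0.096·log₂(0.096) = 0.3246
−0.053·log₂(0.053) = 0.2246
−0.084·log₂(0.084) = 0.3002
−0.228·log₂(0.228) = 0.4863
−0.183·log₂(0.183) = 0.4484
−0.134·log₂(0.134) = 0.3886
Sum ≈ 2.6546 → 2.655 bits.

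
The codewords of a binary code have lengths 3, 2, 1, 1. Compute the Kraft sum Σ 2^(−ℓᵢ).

With common denominator 2^3 = 8: Σ 2^(−ℓᵢ) = 1/8 + 2/8 + 4/8 + 4/8 = 11/8 = 1.375.

1.375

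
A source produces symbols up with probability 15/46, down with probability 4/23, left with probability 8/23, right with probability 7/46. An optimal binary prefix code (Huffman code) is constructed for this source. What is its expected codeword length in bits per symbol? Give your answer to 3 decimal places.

1.978 bits/symbol

Repeatedly combine the two least-probable nodes; the expected code length is the sum of the merged weights.
merge 7/46 + 4/23 → 15/46
merge 15/46 + 15/46 → 15/23
merge 8/23 + 15/23 → 1
L = 15/46 + 15/23 + 1 = 91/46 ≈ 1.978 bits/symbol.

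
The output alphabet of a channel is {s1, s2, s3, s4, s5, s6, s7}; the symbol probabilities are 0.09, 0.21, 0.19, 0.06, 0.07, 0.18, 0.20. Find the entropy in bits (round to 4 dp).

H = −Σ pᵢ log₂ pᵢ.
−0.09·log₂(0.09) = 0.3127
−0.21·log₂(0.21) = 0.4728
−0.19·log₂(0.19) = 0.4552
−0.06·log₂(0.06) = 0.2435
−0.07·log₂(0.07) = 0.2686
−0.18·log₂(0.18) = 0.4453
−0.20·log₂(0.20) = 0.4644
Sum ≈ 2.6625 → 2.6625 bits.

2.6625 bits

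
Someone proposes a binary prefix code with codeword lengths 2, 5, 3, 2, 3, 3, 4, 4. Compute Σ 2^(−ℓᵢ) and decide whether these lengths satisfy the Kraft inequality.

With common denominator 2^5 = 32: Σ 2^(−ℓᵢ) = 8/32 + 1/32 + 4/32 + 8/32 + 4/32 + 4/32 + 2/32 + 2/32 = 33/32 = 1.03125.
Kraft's inequality requires Σ ≤ 1; here Σ = 1.03125 > 1, so no such prefix code exists.

1.03125; no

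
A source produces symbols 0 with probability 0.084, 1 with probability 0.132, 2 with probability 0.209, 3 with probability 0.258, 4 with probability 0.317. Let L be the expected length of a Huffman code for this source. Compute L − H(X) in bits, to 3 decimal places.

0.029 bits

Entropy H = −Σ p log₂ p ≈ 2.1875 bits.
Huffman merges: 21/250+33/250→27/125; 209/1000+27/125→17/40; 129/500+317/1000→23/40; 17/40+23/40→1. L = 277/125 ≈ 2.2160.
L − H = 2.2160 − 2.1875 = 0.029 bits.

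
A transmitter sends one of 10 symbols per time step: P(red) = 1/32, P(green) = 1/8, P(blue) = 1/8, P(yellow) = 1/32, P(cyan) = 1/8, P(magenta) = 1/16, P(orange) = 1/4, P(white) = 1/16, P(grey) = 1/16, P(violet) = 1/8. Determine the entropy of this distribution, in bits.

3.0625 bits

Each probability is a power of 1/2, so log₂(1/p) is an integer.
H = Σ p·log₂(1/p) = 1/32·5 + 1/8·3 + 1/8·3 + 1/32·5 + 1/8·3 + 1/16·4 + 1/4·2 + 1/16·4 + 1/16·4 + 1/8·3 = 3.0625 bits.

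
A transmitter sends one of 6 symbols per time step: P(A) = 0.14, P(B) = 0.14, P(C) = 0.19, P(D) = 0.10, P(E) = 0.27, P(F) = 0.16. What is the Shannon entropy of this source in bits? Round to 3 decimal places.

2.515 bits

H = −Σ pᵢ log₂ pᵢ.
−0.14·log₂(0.14) = 0.3971
−0.14·log₂(0.14) = 0.3971
−0.19·log₂(0.19) = 0.4552
−0.10·log₂(0.10) = 0.3322
−0.27·log₂(0.27) = 0.5100
−0.16·log₂(0.16) = 0.4230
Sum ≈ 2.5147 → 2.515 bits.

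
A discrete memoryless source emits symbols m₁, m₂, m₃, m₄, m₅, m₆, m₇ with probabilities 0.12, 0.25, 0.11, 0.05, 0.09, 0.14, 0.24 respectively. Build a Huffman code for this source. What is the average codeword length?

Repeatedly combine the two least-probable nodes; the expected code length is the sum of the merged weights.
merge 1/20 + 9/100 → 7/50
merge 11/100 + 3/25 → 23/100
merge 7/50 + 7/50 → 7/25
merge 23/100 + 6/25 → 47/100
merge 1/4 + 7/25 → 53/100
merge 47/100 + 53/100 → 1
L = 7/50 + 23/100 + 7/25 + 47/100 + 53/100 + 1 = 53/20 = 2.65 bits/symbol.

2.65 bits/symbol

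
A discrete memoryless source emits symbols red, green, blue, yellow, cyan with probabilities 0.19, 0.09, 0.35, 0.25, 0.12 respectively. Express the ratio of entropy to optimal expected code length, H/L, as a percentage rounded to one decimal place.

Entropy H = −Σ p log₂ p ≈ 2.1650 bits.
Huffman merges: 9/100+3/25→21/100; 19/100+21/100→2/5; 1/4+7/20→3/5; 2/5+3/5→1. L = 221/100 ≈ 2.2100.
Efficiency = H/L = 2.1650/2.2100 = 98.0%.

98.0%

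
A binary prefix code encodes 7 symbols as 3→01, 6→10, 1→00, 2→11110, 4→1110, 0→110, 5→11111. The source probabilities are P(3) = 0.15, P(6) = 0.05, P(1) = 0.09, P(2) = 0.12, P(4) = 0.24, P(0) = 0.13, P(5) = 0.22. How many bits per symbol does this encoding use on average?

3.63 bits/symbol

L̄ = Σ pᵢ·ℓᵢ = 0.15·2 + 0.05·2 + 0.09·2 + 0.12·5 + 0.24·4 + 0.13·3 + 0.22·5 = 3.63 bits/symbol.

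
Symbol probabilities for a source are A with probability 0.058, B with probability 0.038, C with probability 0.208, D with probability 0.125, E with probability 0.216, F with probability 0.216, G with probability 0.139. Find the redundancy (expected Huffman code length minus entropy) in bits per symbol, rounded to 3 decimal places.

Entropy H = −Σ p log₂ p ≈ 2.6145 bits.
Huffman merges: 19/500+29/500→12/125; 12/125+1/8→221/1000; 139/1000+26/125→347/1000; 27/125+27/125→54/125; 221/1000+347/1000→71/125; 54/125+71/125→1. L = 333/125 ≈ 2.6640.
L − H = 2.6640 − 2.6145 = 0.049 bits.

0.049 bits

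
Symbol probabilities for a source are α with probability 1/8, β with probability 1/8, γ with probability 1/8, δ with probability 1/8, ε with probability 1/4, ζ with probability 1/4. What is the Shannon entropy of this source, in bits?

Each probability is a power of 1/2, so log₂(1/p) is an integer.
H = Σ p·log₂(1/p) = 1/8·3 + 1/8·3 + 1/8·3 + 1/8·3 + 1/4·2 + 1/4·2 = 2.5 bits.

2.5 bits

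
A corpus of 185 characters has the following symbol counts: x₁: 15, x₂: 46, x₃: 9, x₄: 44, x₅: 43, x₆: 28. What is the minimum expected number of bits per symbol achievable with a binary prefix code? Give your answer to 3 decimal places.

Probabilities are the counts divided by 185.
Repeatedly combine the two least-probable nodes; the expected code length is the sum of the merged weights.
merge 9/185 + 3/37 → 24/185
merge 24/185 + 28/185 → 52/185
merge 43/185 + 44/185 → 87/185
merge 46/185 + 52/185 → 98/185
merge 87/185 + 98/185 → 1
L = 24/185 + 52/185 + 87/185 + 98/185 + 1 = 446/185 ≈ 2.411 bits/symbol.

2.411 bits/symbol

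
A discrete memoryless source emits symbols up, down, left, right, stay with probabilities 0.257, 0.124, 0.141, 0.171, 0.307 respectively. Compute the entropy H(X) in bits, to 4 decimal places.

H = −Σ pᵢ log₂ pᵢ.
−0.257·log₂(0.257) = 0.5038
−0.124·log₂(0.124) = 0.3734
−0.141·log₂(0.141) = 0.3985
−0.171·log₂(0.171) = 0.4357
−0.307·log₂(0.307) = 0.5230
Sum ≈ 2.2344 → 2.2344 bits.

2.2344 bits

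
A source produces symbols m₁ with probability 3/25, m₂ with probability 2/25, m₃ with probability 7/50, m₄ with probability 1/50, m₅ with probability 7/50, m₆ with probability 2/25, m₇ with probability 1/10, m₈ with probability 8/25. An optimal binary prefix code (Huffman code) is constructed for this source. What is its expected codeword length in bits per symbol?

Repeatedly combine the two least-probable nodes; the expected code length is the sum of the merged weights.
merge 1/50 + 2/25 → 1/10
merge 2/25 + 1/10 → 9/50
merge 1/10 + 3/25 → 11/50
merge 7/50 + 7/50 → 7/25
merge 9/50 + 11/50 → 2/5
merge 7/25 + 8/25 → 3/5
merge 2/5 + 3/5 → 1
L = 1/10 + 9/50 + 11/50 + 7/25 + 2/5 + 3/5 + 1 = 139/50 = 2.78 bits/symbol.

2.78 bits/symbol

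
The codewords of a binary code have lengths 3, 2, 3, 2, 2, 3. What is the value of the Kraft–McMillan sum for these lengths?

1.125

With common denominator 2^3 = 8: Σ 2^(−ℓᵢ) = 1/8 + 2/8 + 1/8 + 2/8 + 2/8 + 1/8 = 9/8 = 1.125.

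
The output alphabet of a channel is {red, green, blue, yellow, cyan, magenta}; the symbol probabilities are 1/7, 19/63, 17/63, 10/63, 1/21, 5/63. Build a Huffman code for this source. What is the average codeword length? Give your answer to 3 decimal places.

2.397 bits/symbol

Repeatedly combine the two least-probable nodes; the expected code length is the sum of the merged weights.
merge 1/21 + 5/63 → 8/63
merge 8/63 + 1/7 → 17/63
merge 10/63 + 17/63 → 3/7
merge 17/63 + 19/63 → 4/7
merge 3/7 + 4/7 → 1
L = 8/63 + 17/63 + 3/7 + 4/7 + 1 = 151/63 ≈ 2.397 bits/symbol.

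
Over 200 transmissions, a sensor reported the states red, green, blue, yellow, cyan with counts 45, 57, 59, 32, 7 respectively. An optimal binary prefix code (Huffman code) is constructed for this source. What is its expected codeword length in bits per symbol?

2.195 bits/symbol

Probabilities are the counts divided by 200.
Repeatedly combine the two least-probable nodes; the expected code length is the sum of the merged weights.
merge 7/200 + 4/25 → 39/200
merge 39/200 + 9/40 → 21/50
merge 57/200 + 59/200 → 29/50
merge 21/50 + 29/50 → 1
L = 39/200 + 21/50 + 29/50 + 1 = 439/200 = 2.195 bits/symbol.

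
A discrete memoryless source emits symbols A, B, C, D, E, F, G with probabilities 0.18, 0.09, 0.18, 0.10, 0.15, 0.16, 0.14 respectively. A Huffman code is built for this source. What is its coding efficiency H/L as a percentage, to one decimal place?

98.1%

Entropy H = −Σ p log₂ p ≈ 2.7661 bits.
Huffman merges: 9/100+1/10→19/100; 7/50+3/20→29/100; 4/25+9/50→17/50; 9/50+19/100→37/100; 29/100+17/50→63/100; 37/100+63/100→1. L = 141/50 ≈ 2.8200.
Efficiency = H/L = 2.7661/2.8200 = 98.1%.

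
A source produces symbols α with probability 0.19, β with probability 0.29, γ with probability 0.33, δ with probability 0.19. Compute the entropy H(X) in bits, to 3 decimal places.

H = −Σ pᵢ log₂ pᵢ.
−0.19·log₂(0.19) = 0.4552
−0.29·log₂(0.29) = 0.5179
−0.33·log₂(0.33) = 0.5278
−0.19·log₂(0.19) = 0.4552
Sum ≈ 1.9562 → 1.956 bits.

1.956 bits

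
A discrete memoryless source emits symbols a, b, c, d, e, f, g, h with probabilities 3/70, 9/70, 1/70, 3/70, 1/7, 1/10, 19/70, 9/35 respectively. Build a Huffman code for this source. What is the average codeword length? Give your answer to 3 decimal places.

Repeatedly combine the two least-probable nodes; the expected code length is the sum of the merged weights.
merge 1/70 + 3/70 → 2/35
merge 3/70 + 2/35 → 1/10
merge 1/10 + 1/10 → 1/5
merge 9/70 + 1/7 → 19/70
merge 1/5 + 9/35 → 16/35
merge 19/70 + 19/70 → 19/35
merge 16/35 + 19/35 → 1
L = 2/35 + 1/10 + 1/5 + 19/70 + 16/35 + 19/35 + 1 = 92/35 ≈ 2.629 bits/symbol.

2.629 bits/symbol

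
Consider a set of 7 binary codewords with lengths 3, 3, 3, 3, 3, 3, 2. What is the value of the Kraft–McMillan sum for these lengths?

With common denominator 2^3 = 8: Σ 2^(−ℓᵢ) = 1/8 + 1/8 + 1/8 + 1/8 + 1/8 + 1/8 + 2/8 = 8/8 = 1.

1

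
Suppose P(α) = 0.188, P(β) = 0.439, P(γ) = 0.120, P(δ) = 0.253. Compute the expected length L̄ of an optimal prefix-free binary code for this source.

1.869 bits/symbol

Repeatedly combine the two least-probable nodes; the expected code length is the sum of the merged weights.
merge 3/25 + 47/250 → 77/250
merge 253/1000 + 77/250 → 561/1000
merge 439/1000 + 561/1000 → 1
L = 77/250 + 561/1000 + 1 = 1869/1000 = 1.869 bits/symbol.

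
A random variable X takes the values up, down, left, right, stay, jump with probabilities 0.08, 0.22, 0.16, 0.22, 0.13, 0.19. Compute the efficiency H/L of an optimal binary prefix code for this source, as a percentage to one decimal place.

Entropy H = −Σ p log₂ p ≈ 2.5135 bits.
Huffman merges: 2/25+13/100→21/100; 4/25+19/100→7/20; 21/100+11/50→43/100; 11/50+7/20→57/100; 43/100+57/100→1. L = 64/25 ≈ 2.5600.
Efficiency = H/L = 2.5135/2.5600 = 98.2%.

98.2%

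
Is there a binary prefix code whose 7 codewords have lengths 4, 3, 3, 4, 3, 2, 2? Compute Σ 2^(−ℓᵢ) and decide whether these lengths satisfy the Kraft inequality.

1; yes

With common denominator 2^4 = 16: Σ 2^(−ℓᵢ) = 1/16 + 2/16 + 2/16 + 1/16 + 2/16 + 4/16 + 4/16 = 16/16 = 1.
Kraft's inequality requires Σ ≤ 1; here Σ = 1 ≤ 1, so such a prefix code exists.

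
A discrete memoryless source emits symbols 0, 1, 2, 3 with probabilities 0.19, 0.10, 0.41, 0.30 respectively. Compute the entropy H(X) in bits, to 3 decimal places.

H = −Σ pᵢ log₂ pᵢ.
−0.19·log₂(0.19) = 0.4552
−0.10·log₂(0.10) = 0.3322
−0.41·log₂(0.41) = 0.5274
−0.30·log₂(0.30) = 0.5211
Sum ≈ 1.8359 → 1.836 bits.

1.836 bits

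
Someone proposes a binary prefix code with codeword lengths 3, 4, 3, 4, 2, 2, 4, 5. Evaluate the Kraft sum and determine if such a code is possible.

With common denominator 2^5 = 32: Σ 2^(−ℓᵢ) = 4/32 + 2/32 + 4/32 + 2/32 + 8/32 + 8/32 + 2/32 + 1/32 = 31/32 = 0.96875.
Kraft's inequality requires Σ ≤ 1; here Σ = 0.96875 ≤ 1, so such a prefix code exists.

0.96875; yes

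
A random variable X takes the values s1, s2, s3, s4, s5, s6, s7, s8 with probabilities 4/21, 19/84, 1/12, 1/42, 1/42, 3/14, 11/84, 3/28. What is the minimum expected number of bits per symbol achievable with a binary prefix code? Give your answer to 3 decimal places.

Repeatedly combine the two least-probable nodes; the expected code length is the sum of the merged weights.
merge 1/42 + 1/42 → 1/21
merge 1/21 + 1/12 → 11/84
merge 3/28 + 11/84 → 5/21
merge 11/84 + 4/21 → 9/28
merge 3/14 + 19/84 → 37/84
merge 5/21 + 9/28 → 47/84
merge 37/84 + 47/84 → 1
L = 1/21 + 11/84 + 5/21 + 9/28 + 37/84 + 47/84 + 1 = 115/42 ≈ 2.738 bits/symbol.

2.738 bits/symbol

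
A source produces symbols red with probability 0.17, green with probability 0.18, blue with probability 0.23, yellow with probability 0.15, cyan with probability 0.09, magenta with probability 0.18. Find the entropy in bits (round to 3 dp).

H = −Σ pᵢ log₂ pᵢ.
−0.17·log₂(0.17) = 0.4346
−0.18·log₂(0.18) = 0.4453
−0.23·log₂(0.23) = 0.4877
−0.15·log₂(0.15) = 0.4105
−0.09·log₂(0.09) = 0.3127
−0.18·log₂(0.18) = 0.4453
Sum ≈ 2.5361 → 2.536 bits.

2.536 bits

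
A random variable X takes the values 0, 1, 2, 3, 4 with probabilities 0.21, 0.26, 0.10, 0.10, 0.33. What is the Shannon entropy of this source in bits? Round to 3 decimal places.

H = −Σ pᵢ log₂ pᵢ.
−0.21·log₂(0.21) = 0.4728
−0.26·log₂(0.26) = 0.5053
−0.10·log₂(0.10) = 0.3322
−0.10·log₂(0.10) = 0.3322
−0.33·log₂(0.33) = 0.5278
Sum ≈ 2.1703 → 2.170 bits.

2.170 bits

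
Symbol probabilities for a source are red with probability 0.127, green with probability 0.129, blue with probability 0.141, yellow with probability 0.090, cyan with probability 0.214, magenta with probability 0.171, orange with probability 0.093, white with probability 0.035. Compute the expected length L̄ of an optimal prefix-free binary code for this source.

2.911 bits/symbol

Repeatedly combine the two least-probable nodes; the expected code length is the sum of the merged weights.
merge 7/200 + 9/100 → 1/8
merge 93/1000 + 1/8 → 109/500
merge 127/1000 + 129/1000 → 32/125
merge 141/1000 + 171/1000 → 39/125
merge 107/500 + 109/500 → 54/125
merge 32/125 + 39/125 → 71/125
merge 54/125 + 71/125 → 1
L = 1/8 + 109/500 + 32/125 + 39/125 + 54/125 + 71/125 + 1 = 2911/1000 = 2.911 bits/symbol.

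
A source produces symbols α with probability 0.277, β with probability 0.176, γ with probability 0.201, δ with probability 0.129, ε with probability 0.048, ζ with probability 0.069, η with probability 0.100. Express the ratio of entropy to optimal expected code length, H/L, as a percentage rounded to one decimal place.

Entropy H = −Σ p log₂ p ≈ 2.6092 bits.
Huffman merges: 6/125+69/1000→117/1000; 1/10+117/1000→217/1000; 129/1000+22/125→61/200; 201/1000+217/1000→209/500; 277/1000+61/200→291/500; 209/500+291/500→1. L = 2639/1000 ≈ 2.6390.
Efficiency = H/L = 2.6092/2.6390 = 98.9%.

98.9%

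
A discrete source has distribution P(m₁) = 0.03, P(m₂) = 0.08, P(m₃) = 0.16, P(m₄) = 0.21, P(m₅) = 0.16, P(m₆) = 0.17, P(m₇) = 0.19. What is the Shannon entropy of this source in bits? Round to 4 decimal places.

2.6519 bits

H = −Σ pᵢ log₂ pᵢ.
−0.03·log₂(0.03) = 0.1518
−0.08·log₂(0.08) = 0.2915
−0.16·log₂(0.16) = 0.4230
−0.21·log₂(0.21) = 0.4728
−0.16·log₂(0.16) = 0.4230
−0.17·log₂(0.17) = 0.4346
−0.19·log₂(0.19) = 0.4552
Sum ≈ 2.6519 → 2.6519 bits.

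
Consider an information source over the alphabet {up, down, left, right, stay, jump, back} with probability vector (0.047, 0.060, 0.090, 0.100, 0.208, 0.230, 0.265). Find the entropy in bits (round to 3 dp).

H = −Σ pᵢ log₂ pᵢ.
−0.047·log₂(0.047) = 0.2073
−0.060·log₂(0.060) = 0.2435
−0.090·log₂(0.090) = 0.3127
−0.100·log₂(0.100) = 0.3322
−0.208·log₂(0.208) = 0.4712
−0.230·log₂(0.230) = 0.4877
−0.265·log₂(0.265) = 0.5077
Sum ≈ 2.5623 → 2.562 bits.

2.562 bits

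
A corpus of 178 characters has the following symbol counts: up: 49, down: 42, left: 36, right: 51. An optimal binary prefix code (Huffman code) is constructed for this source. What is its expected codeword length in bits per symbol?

Probabilities are the counts divided by 178.
Repeatedly combine the two least-probable nodes; the expected code length is the sum of the merged weights.
merge 18/89 + 21/89 → 39/89
merge 49/178 + 51/178 → 50/89
merge 39/89 + 50/89 → 1
L = 39/89 + 50/89 + 1 = 2 bits/symbol.

2 bits/symbol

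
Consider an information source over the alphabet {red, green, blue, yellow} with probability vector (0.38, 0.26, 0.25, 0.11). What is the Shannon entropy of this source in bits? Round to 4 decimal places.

1.8860 bits

H = −Σ pᵢ log₂ pᵢ.
−0.38·log₂(0.38) = 0.5305
−0.26·log₂(0.26) = 0.5053
−0.25·log₂(0.25) = 0.5000
−0.11·log₂(0.11) = 0.3503
Sum ≈ 1.8860 → 1.8860 bits.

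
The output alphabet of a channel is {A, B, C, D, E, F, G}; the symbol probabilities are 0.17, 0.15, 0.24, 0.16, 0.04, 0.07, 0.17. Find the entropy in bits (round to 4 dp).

2.6512 bits

H = −Σ pᵢ log₂ pᵢ.
−0.17·log₂(0.17) = 0.4346
−0.15·log₂(0.15) = 0.4105
−0.24·log₂(0.24) = 0.4941
−0.16·log₂(0.16) = 0.4230
−0.04·log₂(0.04) = 0.1858
−0.07·log₂(0.07) = 0.2686
−0.17·log₂(0.17) = 0.4346
Sum ≈ 2.6512 → 2.6512 bits.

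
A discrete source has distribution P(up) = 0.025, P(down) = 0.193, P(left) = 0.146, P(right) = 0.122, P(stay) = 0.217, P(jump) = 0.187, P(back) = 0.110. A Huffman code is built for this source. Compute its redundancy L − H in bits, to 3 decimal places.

0.077 bits

Entropy H = −Σ p log₂ p ≈ 2.6476 bits.
Huffman merges: 1/40+11/100→27/200; 61/500+27/200→257/1000; 73/500+187/1000→333/1000; 193/1000+217/1000→41/100; 257/1000+333/1000→59/100; 41/100+59/100→1. L = 109/40 ≈ 2.7250.
L − H = 2.7250 − 2.6476 = 0.077 bits.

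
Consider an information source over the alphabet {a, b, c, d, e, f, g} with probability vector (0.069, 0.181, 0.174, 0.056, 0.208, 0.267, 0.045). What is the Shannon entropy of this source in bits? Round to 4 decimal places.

H = −Σ pᵢ log₂ pᵢ.
−0.069·log₂(0.069) = 0.2662
−0.181·log₂(0.181) = 0.4463
−0.174·log₂(0.174) = 0.4390
−0.056·log₂(0.056) = 0.2329
−0.208·log₂(0.208) = 0.4712
−0.267·log₂(0.267) = 0.5087
−0.045·log₂(0.045) = 0.2013
Sum ≈ 2.5655 → 2.5655 bits.

2.5655 bits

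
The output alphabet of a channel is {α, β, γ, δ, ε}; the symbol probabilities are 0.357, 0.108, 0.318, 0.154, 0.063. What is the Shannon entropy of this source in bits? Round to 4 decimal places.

2.0698 bits

H = −Σ pᵢ log₂ pᵢ.
−0.357·log₂(0.357) = 0.5305
−0.108·log₂(0.108) = 0.3468
−0.318·log₂(0.318) = 0.5256
−0.154·log₂(0.154) = 0.4156
−0.063·log₂(0.063) = 0.2513
Sum ≈ 2.0698 → 2.0698 bits.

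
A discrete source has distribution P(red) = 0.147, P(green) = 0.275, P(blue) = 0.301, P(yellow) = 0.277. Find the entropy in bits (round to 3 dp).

H = −Σ pᵢ log₂ pᵢ.
−0.147·log₂(0.147) = 0.4066
−0.275·log₂(0.275) = 0.5122
−0.301·log₂(0.301) = 0.5214
−0.277·log₂(0.277) = 0.5130
Sum ≈ 1.9532 → 1.953 bits.

1.953 bits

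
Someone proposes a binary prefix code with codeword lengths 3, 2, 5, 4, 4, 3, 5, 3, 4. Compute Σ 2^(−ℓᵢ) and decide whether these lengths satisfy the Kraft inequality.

0.875; yes

With common denominator 2^5 = 32: Σ 2^(−ℓᵢ) = 4/32 + 8/32 + 1/32 + 2/32 + 2/32 + 4/32 + 1/32 + 4/32 + 2/32 = 28/32 = 0.875.
Kraft's inequality requires Σ ≤ 1; here Σ = 0.875 ≤ 1, so such a prefix code exists.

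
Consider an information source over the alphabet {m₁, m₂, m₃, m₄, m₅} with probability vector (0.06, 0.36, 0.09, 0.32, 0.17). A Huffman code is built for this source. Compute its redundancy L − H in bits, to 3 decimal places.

Entropy H = −Σ p log₂ p ≈ 2.0474 bits.
Huffman merges: 3/50+9/100→3/20; 3/20+17/100→8/25; 8/25+8/25→16/25; 9/25+16/25→1. L = 211/100 ≈ 2.1100.
L − H = 2.1100 − 2.0474 = 0.063 bits.

0.063 bits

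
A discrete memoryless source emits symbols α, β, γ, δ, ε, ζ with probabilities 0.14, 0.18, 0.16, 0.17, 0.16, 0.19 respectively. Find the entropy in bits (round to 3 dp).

H = −Σ pᵢ log₂ pᵢ.
−0.14·log₂(0.14) = 0.3971
−0.18·log₂(0.18) = 0.4453
−0.16·log₂(0.16) = 0.4230
−0.17·log₂(0.17) = 0.4346
−0.16·log₂(0.16) = 0.4230
−0.19·log₂(0.19) = 0.4552
Sum ≈ 2.5783 → 2.578 bits.

2.578 bits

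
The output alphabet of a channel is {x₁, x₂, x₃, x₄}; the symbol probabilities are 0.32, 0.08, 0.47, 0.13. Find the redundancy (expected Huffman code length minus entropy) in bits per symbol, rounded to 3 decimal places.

0.028 bits

Entropy H = −Σ p log₂ p ≈ 1.7121 bits.
Huffman merges: 2/25+13/100→21/100; 21/100+8/25→53/100; 47/100+53/100→1. L = 87/50 ≈ 1.7400.
L − H = 1.7400 − 1.7121 = 0.028 bits.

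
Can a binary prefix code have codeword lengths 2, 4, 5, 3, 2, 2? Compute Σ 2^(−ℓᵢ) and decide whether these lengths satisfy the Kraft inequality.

With common denominator 2^5 = 32: Σ 2^(−ℓᵢ) = 8/32 + 2/32 + 1/32 + 4/32 + 8/32 + 8/32 = 31/32 = 0.96875.
Kraft's inequality requires Σ ≤ 1; here Σ = 0.96875 ≤ 1, so such a prefix code exists.

0.96875; yes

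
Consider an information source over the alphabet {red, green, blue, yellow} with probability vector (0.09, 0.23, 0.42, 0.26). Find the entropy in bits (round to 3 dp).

H = −Σ pᵢ log₂ pᵢ.
−0.09·log₂(0.09) = 0.3127
−0.23·log₂(0.23) = 0.4877
−0.42·log₂(0.42) = 0.5256
−0.26·log₂(0.26) = 0.5053
Sum ≈ 1.8313 → 1.831 bits.

1.831 bits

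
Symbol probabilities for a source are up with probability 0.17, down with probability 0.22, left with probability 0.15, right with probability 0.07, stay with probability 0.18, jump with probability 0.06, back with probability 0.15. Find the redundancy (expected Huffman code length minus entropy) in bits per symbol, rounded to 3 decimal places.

Entropy H = −Σ p log₂ p ≈ 2.6936 bits.
Huffman merges: 3/50+7/100→13/100; 13/100+3/20→7/25; 3/20+17/100→8/25; 9/50+11/50→2/5; 7/25+8/25→3/5; 2/5+3/5→1. L = 273/100 ≈ 2.7300.
L − H = 2.7300 − 2.6936 = 0.036 bits.

0.036 bits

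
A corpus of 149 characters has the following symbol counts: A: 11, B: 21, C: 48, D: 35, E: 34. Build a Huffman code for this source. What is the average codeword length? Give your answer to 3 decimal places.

2.215 bits/symbol

Probabilities are the counts divided by 149.
Repeatedly combine the two least-probable nodes; the expected code length is the sum of the merged weights.
merge 11/149 + 21/149 → 32/149
merge 32/149 + 34/149 → 66/149
merge 35/149 + 48/149 → 83/149
merge 66/149 + 83/149 → 1
L = 32/149 + 66/149 + 83/149 + 1 = 330/149 ≈ 2.215 bits/symbol.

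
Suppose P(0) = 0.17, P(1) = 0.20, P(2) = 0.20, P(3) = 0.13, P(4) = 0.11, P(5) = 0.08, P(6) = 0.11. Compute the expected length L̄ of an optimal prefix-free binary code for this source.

Repeatedly combine the two least-probable nodes; the expected code length is the sum of the merged weights.
merge 2/25 + 11/100 → 19/100
merge 11/100 + 13/100 → 6/25
merge 17/100 + 19/100 → 9/25
merge 1/5 + 1/5 → 2/5
merge 6/25 + 9/25 → 3/5
merge 2/5 + 3/5 → 1
L = 19/100 + 6/25 + 9/25 + 2/5 + 3/5 + 1 = 279/100 = 2.79 bits/symbol.

2.79 bits/symbol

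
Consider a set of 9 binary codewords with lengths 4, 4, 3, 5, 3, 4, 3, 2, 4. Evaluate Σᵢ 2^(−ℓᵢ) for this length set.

0.90625

With common denominator 2^5 = 32: Σ 2^(−ℓᵢ) = 2/32 + 2/32 + 4/32 + 1/32 + 4/32 + 2/32 + 4/32 + 8/32 + 2/32 = 29/32 = 0.90625.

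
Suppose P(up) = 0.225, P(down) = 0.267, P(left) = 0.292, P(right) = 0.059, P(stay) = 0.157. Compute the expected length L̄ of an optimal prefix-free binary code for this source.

Repeatedly combine the two least-probable nodes; the expected code length is the sum of the merged weights.
merge 59/1000 + 157/1000 → 27/125
merge 27/125 + 9/40 → 441/1000
merge 267/1000 + 73/250 → 559/1000
merge 441/1000 + 559/1000 → 1
L = 27/125 + 441/1000 + 559/1000 + 1 = 277/125 = 2.216 bits/symbol.

2.216 bits/symbol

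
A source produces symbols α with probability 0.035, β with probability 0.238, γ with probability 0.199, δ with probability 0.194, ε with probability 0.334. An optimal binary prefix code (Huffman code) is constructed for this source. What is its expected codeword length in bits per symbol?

2.229 bits/symbol

Repeatedly combine the two least-probable nodes; the expected code length is the sum of the merged weights.
merge 7/200 + 97/500 → 229/1000
merge 199/1000 + 229/1000 → 107/250
merge 119/500 + 167/500 → 143/250
merge 107/250 + 143/250 → 1
L = 229/1000 + 107/250 + 143/250 + 1 = 2229/1000 = 2.229 bits/symbol.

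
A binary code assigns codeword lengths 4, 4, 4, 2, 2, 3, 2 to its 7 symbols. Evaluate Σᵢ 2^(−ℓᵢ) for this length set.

1.0625

With common denominator 2^4 = 16: Σ 2^(−ℓᵢ) = 1/16 + 1/16 + 1/16 + 4/16 + 4/16 + 2/16 + 4/16 = 17/16 = 1.0625.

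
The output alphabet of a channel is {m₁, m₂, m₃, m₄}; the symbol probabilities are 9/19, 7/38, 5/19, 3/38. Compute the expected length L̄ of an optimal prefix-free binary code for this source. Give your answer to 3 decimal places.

Repeatedly combine the two least-probable nodes; the expected code length is the sum of the merged weights.
merge 3/38 + 7/38 → 5/19
merge 5/19 + 5/19 → 10/19
merge 9/19 + 10/19 → 1
L = 5/19 + 10/19 + 1 = 34/19 ≈ 1.789 bits/symbol.

1.789 bits/symbol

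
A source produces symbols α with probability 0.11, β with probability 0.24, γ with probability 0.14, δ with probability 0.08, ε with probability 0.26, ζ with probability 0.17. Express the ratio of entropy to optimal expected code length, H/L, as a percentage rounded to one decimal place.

Entropy H = −Σ p log₂ p ≈ 2.4729 bits.
Huffman merges: 2/25+11/100→19/100; 7/50+17/100→31/100; 19/100+6/25→43/100; 13/50+31/100→57/100; 43/100+57/100→1. L = 5/2 ≈ 2.5000.
Efficiency = H/L = 2.4729/2.5000 = 98.9%.

98.9%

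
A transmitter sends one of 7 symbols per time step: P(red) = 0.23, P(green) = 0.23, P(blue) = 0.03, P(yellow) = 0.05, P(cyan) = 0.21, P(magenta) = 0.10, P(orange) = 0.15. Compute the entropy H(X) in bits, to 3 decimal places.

2.559 bits

H = −Σ pᵢ log₂ pᵢ.
−0.23·log₂(0.23) = 0.4877
−0.23·log₂(0.23) = 0.4877
−0.03·log₂(0.03) = 0.1518
−0.05·log₂(0.05) = 0.2161
−0.21·log₂(0.21) = 0.4728
−0.10·log₂(0.10) = 0.3322
−0.15·log₂(0.15) = 0.4105
Sum ≈ 2.5588 → 2.559 bits.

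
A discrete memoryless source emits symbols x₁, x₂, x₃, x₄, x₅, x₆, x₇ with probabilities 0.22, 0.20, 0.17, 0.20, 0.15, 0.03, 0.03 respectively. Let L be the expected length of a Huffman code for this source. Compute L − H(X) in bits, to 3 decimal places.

Entropy H = −Σ p log₂ p ≈ 2.5580 bits.
Huffman merges: 3/100+3/100→3/50; 3/50+3/20→21/100; 17/100+1/5→37/100; 1/5+21/100→41/100; 11/50+37/100→59/100; 41/100+59/100→1. L = 66/25 ≈ 2.6400.
L − H = 2.6400 − 2.5580 = 0.082 bits.

0.082 bits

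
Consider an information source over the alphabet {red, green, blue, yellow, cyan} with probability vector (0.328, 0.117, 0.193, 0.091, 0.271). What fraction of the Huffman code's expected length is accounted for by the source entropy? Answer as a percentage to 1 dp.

98.4%

Entropy H = −Σ p log₂ p ≈ 2.1729 bits.
Huffman merges: 91/1000+117/1000→26/125; 193/1000+26/125→401/1000; 271/1000+41/125→599/1000; 401/1000+599/1000→1. L = 276/125 ≈ 2.2080.
Efficiency = H/L = 2.1729/2.2080 = 98.4%.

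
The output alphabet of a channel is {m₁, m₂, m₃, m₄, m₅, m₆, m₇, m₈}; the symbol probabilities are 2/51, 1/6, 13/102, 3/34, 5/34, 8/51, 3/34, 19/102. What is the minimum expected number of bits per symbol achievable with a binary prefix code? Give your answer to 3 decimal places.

2.941 bits/symbol

Repeatedly combine the two least-probable nodes; the expected code length is the sum of the merged weights.
merge 2/51 + 3/34 → 13/102
merge 3/34 + 13/102 → 11/51
merge 13/102 + 5/34 → 14/51
merge 8/51 + 1/6 → 11/34
merge 19/102 + 11/51 → 41/102
merge 14/51 + 11/34 → 61/102
merge 41/102 + 61/102 → 1
L = 13/102 + 11/51 + 14/51 + 11/34 + 41/102 + 61/102 + 1 = 50/17 ≈ 2.941 bits/symbol.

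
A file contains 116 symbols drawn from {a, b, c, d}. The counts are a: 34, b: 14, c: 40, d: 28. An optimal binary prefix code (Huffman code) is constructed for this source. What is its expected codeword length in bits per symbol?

Probabilities are the counts divided by 116.
Repeatedly combine the two least-probable nodes; the expected code length is the sum of the merged weights.
merge 7/58 + 7/29 → 21/58
merge 17/58 + 10/29 → 37/58
merge 21/58 + 37/58 → 1
L = 21/58 + 37/58 + 1 = 2 bits/symbol.

2 bits/symbol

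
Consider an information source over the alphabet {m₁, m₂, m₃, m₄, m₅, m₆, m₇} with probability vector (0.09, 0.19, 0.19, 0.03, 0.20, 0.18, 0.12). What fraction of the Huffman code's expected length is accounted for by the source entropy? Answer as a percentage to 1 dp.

Entropy H = −Σ p log₂ p ≈ 2.6516 bits.
Huffman merges: 3/100+9/100→3/25; 3/25+3/25→6/25; 9/50+19/100→37/100; 19/100+1/5→39/100; 6/25+37/100→61/100; 39/100+61/100→1. L = 273/100 ≈ 2.7300.
Efficiency = H/L = 2.6516/2.7300 = 97.1%.

97.1%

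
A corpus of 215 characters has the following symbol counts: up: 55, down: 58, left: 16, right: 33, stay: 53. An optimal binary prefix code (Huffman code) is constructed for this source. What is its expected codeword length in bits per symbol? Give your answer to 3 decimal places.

Probabilities are the counts divided by 215.
Repeatedly combine the two least-probable nodes; the expected code length is the sum of the merged weights.
merge 16/215 + 33/215 → 49/215
merge 49/215 + 53/215 → 102/215
merge 11/43 + 58/215 → 113/215
merge 102/215 + 113/215 → 1
L = 49/215 + 102/215 + 113/215 + 1 = 479/215 ≈ 2.228 bits/symbol.

2.228 bits/symbol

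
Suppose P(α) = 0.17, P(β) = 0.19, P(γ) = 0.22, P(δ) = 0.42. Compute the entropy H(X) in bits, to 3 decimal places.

H = −Σ pᵢ log₂ pᵢ.
−0.17·log₂(0.17) = 0.4346
−0.19·log₂(0.19) = 0.4552
−0.22·log₂(0.22) = 0.4806
−0.42·log₂(0.42) = 0.5256
Sum ≈ 1.8960 → 1.896 bits.

1.896 bits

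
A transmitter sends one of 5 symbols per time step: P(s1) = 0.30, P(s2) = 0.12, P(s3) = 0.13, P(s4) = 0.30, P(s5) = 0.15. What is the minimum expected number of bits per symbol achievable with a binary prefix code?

2.25 bits/symbol

Repeatedly combine the two least-probable nodes; the expected code length is the sum of the merged weights.
merge 3/25 + 13/100 → 1/4
merge 3/20 + 1/4 → 2/5
merge 3/10 + 3/10 → 3/5
merge 2/5 + 3/5 → 1
L = 1/4 + 2/5 + 3/5 + 1 = 9/4 = 2.25 bits/symbol.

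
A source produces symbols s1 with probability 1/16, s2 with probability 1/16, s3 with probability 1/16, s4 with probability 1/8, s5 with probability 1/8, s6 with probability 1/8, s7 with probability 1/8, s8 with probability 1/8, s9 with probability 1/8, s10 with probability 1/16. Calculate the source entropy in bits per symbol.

3.25 bits

Each probability is a power of 1/2, so log₂(1/p) is an integer.
H = Σ p·log₂(1/p) = 1/16·4 + 1/16·4 + 1/16·4 + 1/8·3 + 1/8·3 + 1/8·3 + 1/8·3 + 1/8·3 + 1/8·3 + 1/16·4 = 3.25 bits.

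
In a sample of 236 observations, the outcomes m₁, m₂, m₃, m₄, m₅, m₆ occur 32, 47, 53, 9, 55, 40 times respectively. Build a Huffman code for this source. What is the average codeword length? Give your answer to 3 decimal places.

2.517 bits/symbol

Probabilities are the counts divided by 236.
Repeatedly combine the two least-probable nodes; the expected code length is the sum of the merged weights.
merge 9/236 + 8/59 → 41/236
merge 10/59 + 41/236 → 81/236
merge 47/236 + 53/236 → 25/59
merge 55/236 + 81/236 → 34/59
merge 25/59 + 34/59 → 1
L = 41/236 + 81/236 + 25/59 + 34/59 + 1 = 297/118 ≈ 2.517 bits/symbol.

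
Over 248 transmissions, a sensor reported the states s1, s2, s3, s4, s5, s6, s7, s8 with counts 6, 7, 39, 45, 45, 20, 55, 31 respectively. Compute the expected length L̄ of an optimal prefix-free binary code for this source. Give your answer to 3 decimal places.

Probabilities are the counts divided by 248.
Repeatedly combine the two least-probable nodes; the expected code length is the sum of the merged weights.
merge 3/124 + 7/248 → 13/248
merge 13/248 + 5/62 → 33/248
merge 1/8 + 33/248 → 8/31
merge 39/248 + 45/248 → 21/62
merge 45/248 + 55/248 → 25/62
merge 8/31 + 21/62 → 37/62
merge 25/62 + 37/62 → 1
L = 13/248 + 33/248 + 8/31 + 21/62 + 25/62 + 37/62 + 1 = 345/124 ≈ 2.782 bits/symbol.

2.782 bits/symbol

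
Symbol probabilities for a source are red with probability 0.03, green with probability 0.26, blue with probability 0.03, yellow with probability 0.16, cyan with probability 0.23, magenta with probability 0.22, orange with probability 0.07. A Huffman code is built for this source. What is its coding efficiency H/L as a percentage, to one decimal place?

99.5%

Entropy H = −Σ p log₂ p ≈ 2.4686 bits.
Huffman merges: 3/100+3/100→3/50; 3/50+7/100→13/100; 13/100+4/25→29/100; 11/50+23/100→9/20; 13/50+29/100→11/20; 9/20+11/20→1. L = 62/25 ≈ 2.4800.
Efficiency = H/L = 2.4686/2.4800 = 99.5%.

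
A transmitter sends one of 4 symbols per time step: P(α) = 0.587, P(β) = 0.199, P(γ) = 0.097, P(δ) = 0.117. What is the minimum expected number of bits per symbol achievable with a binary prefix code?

Repeatedly combine the two least-probable nodes; the expected code length is the sum of the merged weights.
merge 97/1000 + 117/1000 → 107/500
merge 199/1000 + 107/500 → 413/1000
merge 413/1000 + 587/1000 → 1
L = 107/500 + 413/1000 + 1 = 1627/1000 = 1.627 bits/symbol.

1.627 bits/symbol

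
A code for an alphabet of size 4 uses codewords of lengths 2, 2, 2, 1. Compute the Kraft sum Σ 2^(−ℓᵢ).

1.25

With common denominator 2^2 = 4: Σ 2^(−ℓᵢ) = 1/4 + 1/4 + 1/4 + 2/4 = 5/4 = 1.25.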